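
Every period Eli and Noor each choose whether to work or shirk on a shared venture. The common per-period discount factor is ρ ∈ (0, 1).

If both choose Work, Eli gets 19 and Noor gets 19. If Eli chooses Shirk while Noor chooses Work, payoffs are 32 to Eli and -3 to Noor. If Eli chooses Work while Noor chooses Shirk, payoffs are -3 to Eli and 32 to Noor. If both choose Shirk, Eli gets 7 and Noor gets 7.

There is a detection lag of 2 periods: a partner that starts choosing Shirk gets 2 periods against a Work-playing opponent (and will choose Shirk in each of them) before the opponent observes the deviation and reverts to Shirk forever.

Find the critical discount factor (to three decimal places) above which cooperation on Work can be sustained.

A deviator earns 32 for 2 periods, then 7 forever; cooperating earns 19 forever. Multiplying the IC by (1−ρ):
19 ≥ 32(1−ρ^2) + 7ρ^2, so 25·ρ^2 ≥ 13 and ρ^2 ≥ 13/25.
ρ ≥ (13/25)^(1/2) ≈ 0.721.

0.721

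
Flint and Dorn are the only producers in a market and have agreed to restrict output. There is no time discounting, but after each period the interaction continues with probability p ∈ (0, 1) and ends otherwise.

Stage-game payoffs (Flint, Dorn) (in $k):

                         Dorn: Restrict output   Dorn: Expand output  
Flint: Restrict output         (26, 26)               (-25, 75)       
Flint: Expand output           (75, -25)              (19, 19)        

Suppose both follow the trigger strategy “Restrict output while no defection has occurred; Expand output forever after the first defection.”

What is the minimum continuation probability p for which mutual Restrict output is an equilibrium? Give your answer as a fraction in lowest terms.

7/8

Expected cooperation value is 26 + p·26 + p²·26 + … = 26/(1−p); deviation gives 75 + p·19/(1−p).
26 ≥ 75(1−p) + 19p ⇒ 56p ≥ 49 ⇒ p ≥ 49/56 = 7/8.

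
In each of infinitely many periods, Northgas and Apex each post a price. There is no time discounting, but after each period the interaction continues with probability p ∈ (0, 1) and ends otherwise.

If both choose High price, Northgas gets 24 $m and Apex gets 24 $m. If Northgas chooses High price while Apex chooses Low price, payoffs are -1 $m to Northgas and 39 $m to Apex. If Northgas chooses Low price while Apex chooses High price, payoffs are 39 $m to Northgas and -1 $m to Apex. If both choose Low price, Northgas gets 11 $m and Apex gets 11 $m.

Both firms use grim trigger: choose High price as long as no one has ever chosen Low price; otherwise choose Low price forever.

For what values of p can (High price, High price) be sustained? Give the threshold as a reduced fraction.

With no time discounting, the continuation probability p plays the role of the discount factor.
Grim-trigger IC: 24/(1−p) ≥ 39 + 11p/(1−p) ⇒ p ≥ (39−24)/(39−11) = 15/28.

15/28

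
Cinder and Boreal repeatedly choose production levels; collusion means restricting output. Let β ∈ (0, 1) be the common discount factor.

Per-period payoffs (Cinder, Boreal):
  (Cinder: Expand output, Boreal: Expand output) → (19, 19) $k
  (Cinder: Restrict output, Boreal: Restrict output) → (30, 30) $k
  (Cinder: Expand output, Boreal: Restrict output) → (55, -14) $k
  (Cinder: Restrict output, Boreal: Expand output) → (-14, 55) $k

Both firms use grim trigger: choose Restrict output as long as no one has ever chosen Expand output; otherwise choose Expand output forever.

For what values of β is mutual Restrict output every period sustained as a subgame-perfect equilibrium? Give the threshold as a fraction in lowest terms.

25/36

30/(1−β) ≥ 55 + 19β/(1−β)
30 ≥ 55 − 36β
β ≥ 25/36.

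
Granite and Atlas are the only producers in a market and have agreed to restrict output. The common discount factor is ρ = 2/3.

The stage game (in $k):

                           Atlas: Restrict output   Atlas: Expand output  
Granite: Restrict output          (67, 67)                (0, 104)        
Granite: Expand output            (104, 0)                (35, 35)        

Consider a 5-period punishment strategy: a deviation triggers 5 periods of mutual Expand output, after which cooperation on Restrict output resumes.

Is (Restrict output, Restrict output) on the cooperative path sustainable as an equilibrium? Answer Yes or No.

IC: ρ+…+ρ^5 ≥ (104−67)/(67−35) = 37/32.
At ρ = 2/3: partial sum = 1.7366 ≥ 1.1562. Cooperation sustainable.

Yes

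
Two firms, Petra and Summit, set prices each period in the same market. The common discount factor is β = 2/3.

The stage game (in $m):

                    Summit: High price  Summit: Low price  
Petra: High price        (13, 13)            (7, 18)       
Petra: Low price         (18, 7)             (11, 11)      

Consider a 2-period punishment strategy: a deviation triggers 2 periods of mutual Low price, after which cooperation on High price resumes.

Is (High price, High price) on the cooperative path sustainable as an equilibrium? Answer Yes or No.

No

A one-shot deviation gives 18 now, then 11 for 2 periods, then back to 13.
Gain from deviating: (18−13) today; loss: (13−11) in each of the next 2 periods.
No-deviation condition: (13−11)(β+…+β^2) ≥ 18−13, i.e. β+…+β^2 ≥ 5/2.
At β = 2/3: β+…+β^2 = 1.1111 < 2.5000.
So cooperation is not sustainable.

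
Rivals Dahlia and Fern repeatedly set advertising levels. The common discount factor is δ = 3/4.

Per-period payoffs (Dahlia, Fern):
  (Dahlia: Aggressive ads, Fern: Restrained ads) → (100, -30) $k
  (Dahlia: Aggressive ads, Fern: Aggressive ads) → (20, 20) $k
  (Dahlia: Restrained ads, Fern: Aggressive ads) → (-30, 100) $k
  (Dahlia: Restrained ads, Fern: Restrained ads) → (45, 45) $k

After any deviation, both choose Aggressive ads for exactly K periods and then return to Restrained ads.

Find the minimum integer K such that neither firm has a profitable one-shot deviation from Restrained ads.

5

No profitable deviation requires (45−20)(δ+…+δ^K) ≥ 100−45, i.e. δ+…+δ^K ≥ 11/5 ≈ 2.2000.
With δ = 3/4, the partial sums are K=1: 0.7500, K=2: 1.3125, K=3: 1.7344, K=4: 2.0508, K=5: 2.2881.
K = 5 is the first length at which the sum reaches 2.2000.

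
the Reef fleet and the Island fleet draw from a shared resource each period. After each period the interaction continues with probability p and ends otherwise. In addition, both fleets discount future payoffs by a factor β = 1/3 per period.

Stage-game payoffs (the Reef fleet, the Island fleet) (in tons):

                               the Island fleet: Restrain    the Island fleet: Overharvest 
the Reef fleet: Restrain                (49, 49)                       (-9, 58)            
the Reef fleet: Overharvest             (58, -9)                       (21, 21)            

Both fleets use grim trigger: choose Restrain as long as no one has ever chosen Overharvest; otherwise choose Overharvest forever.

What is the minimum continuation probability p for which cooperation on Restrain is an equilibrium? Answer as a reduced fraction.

27/37

With continuation probability p and discount β, the effective per-period discount factor is βp.
Grim-trigger IC: βp ≥ (58−49)/(58−21) = 9/37.
So p ≥ (9/37)/(1/3) = 27/37.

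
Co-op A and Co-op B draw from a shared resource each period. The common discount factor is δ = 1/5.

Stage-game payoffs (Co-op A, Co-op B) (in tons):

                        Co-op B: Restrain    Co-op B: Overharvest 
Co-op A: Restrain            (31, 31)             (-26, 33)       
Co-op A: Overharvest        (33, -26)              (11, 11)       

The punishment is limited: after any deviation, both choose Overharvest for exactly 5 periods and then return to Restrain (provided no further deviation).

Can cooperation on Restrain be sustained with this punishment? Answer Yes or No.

Yes

A one-shot deviation gives 33 now, then 11 for 5 periods, then back to 31.
Gain from deviating: (33−31) today; loss: (31−11) in each of the next 5 periods.
No-deviation condition: (31−11)(δ+…+δ^5) ≥ 33−31, i.e. δ+…+δ^5 ≥ 1/10.
At δ = 1/5: δ+…+δ^5 = 0.2499 ≥ 0.1000.
So cooperation is sustainable.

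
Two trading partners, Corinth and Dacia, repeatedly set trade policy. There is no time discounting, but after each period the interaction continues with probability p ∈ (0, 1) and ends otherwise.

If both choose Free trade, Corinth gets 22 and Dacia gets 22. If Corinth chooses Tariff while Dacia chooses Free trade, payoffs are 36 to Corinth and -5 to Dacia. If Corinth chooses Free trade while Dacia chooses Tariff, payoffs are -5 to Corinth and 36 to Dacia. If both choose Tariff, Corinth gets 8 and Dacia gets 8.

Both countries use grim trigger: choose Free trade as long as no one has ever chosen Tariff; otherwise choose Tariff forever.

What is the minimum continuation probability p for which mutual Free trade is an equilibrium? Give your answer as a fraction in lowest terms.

1/2

Expected cooperation value is 22 + p·22 + p²·22 + … = 22/(1−p); deviation gives 36 + p·8/(1−p).
22 ≥ 36(1−p) + 8p ⇒ 28p ≥ 14 ⇒ p ≥ 14/28 = 1/2.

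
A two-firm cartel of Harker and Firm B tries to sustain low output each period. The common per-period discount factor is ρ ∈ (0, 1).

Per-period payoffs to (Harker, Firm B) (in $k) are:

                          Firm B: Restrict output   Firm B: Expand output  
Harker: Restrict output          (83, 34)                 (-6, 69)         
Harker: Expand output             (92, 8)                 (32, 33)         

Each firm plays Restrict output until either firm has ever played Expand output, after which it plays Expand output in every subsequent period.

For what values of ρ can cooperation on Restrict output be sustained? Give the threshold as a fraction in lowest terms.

35/36

Harker: cooperation gives 83 each period; deviation gives 92 once then 32 forever.
  83/(1−ρ) ≥ 92 + 32ρ/(1−ρ) ⇒ ρ ≥ 9/60 = 3/20.
Firm B: cooperation gives 34 each period; deviation gives 69 once then 33 forever.
  ρ ≥ 35/36.
Both must hold, so the binding constraint is Firm B's: ρ ≥ 35/36.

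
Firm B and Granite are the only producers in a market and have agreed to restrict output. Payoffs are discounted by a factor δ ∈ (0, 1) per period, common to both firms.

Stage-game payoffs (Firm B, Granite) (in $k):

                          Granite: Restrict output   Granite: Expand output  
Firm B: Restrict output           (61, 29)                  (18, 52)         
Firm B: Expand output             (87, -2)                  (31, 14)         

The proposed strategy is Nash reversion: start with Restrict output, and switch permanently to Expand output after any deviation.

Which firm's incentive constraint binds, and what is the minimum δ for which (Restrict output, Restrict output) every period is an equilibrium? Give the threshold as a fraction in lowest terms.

Granite; δ ≥ 23/38

Firm B's threshold: (87−61)/(87−31) = 13/28.
Granite's threshold: (52−29)/(52−14) = 23/38.
13/28 < 23/38, so Granite binds and δ* = 23/38.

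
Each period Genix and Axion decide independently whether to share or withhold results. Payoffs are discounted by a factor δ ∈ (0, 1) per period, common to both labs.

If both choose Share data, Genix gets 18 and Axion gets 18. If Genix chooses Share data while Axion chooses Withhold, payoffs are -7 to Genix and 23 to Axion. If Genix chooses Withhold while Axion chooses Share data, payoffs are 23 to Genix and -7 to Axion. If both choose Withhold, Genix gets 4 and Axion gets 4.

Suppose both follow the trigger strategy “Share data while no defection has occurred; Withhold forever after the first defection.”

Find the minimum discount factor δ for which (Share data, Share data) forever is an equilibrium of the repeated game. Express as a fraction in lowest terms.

Under grim trigger the critical discount factor is (T−C)/(T−P) with T = 23, C = 18, P = 4.
δ* = (23−18)/(23−4) = 5/19.

5/19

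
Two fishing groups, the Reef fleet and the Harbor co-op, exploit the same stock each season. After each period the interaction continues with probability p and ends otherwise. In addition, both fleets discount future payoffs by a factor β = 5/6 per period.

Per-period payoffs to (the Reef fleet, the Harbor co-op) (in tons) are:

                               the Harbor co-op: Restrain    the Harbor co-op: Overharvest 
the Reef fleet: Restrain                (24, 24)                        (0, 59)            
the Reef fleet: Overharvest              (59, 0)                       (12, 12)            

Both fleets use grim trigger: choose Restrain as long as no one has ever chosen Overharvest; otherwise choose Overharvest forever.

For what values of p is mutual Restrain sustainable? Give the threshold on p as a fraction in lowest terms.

Expected continuation weight on next period's payoff is β·p = 5/6·p, which plays the role of the discount factor.
Cooperation requires 5/6·p ≥ (59−24)/(59−12) = 35/47, hence p ≥ 42/47.

42/47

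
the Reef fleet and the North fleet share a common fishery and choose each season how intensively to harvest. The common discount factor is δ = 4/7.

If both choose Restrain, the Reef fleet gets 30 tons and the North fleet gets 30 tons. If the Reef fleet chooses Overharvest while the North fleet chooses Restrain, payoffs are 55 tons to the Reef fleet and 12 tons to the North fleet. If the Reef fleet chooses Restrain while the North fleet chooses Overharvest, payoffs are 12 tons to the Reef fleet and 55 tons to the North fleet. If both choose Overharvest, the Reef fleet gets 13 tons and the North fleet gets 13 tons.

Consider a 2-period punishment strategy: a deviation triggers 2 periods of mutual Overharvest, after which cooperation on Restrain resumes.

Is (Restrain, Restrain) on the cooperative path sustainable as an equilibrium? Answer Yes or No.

No

IC: δ+…+δ^2 ≥ (55−30)/(30−13) = 25/17.
At δ = 4/7: partial sum = 0.8980 < 1.4706. Cooperation not sustainable.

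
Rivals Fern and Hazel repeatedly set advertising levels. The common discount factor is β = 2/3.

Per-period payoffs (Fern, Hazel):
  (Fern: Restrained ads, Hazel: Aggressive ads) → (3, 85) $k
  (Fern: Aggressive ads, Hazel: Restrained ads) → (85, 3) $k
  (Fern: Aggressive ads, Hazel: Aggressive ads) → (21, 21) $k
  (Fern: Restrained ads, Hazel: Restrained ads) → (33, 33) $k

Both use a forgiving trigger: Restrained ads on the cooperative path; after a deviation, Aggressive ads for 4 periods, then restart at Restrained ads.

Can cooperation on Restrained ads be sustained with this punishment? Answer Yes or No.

Comparing payoff streams over the 5 periods until play realigns: cooperate → 33(1+β+…+β^4); deviate → 85 + 21(β+…+β^4).
Cooperation is sustained iff (33−21)(β+…+β^4) ≥ 85−33.
β+…+β^4 = 2/3·(1−(2/3)^4)/(1−2/3) = 1.6049, and (85−33)/(33−21) = 4.3333.
1.6049 < 4.3333, so cooperation is not sustainable.

No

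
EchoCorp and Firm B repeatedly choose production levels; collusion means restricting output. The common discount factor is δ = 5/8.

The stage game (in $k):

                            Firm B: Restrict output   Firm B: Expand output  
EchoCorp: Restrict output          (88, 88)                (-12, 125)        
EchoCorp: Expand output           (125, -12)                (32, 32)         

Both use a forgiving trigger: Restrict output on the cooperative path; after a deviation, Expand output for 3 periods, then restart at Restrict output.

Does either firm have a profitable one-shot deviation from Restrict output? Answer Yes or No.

IC: δ+…+δ^3 ≥ (125−88)/(88−32) = 37/56.
At δ = 5/8: partial sum = 1.2598 ≥ 0.6607. Cooperation sustainable.

No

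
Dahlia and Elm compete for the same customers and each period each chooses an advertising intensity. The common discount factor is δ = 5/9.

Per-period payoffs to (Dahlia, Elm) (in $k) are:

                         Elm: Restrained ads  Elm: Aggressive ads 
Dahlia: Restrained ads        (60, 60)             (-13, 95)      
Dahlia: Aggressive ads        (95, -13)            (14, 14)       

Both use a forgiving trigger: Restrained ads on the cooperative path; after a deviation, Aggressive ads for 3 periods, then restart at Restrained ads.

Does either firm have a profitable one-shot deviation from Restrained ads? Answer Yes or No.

No

IC: δ+…+δ^3 ≥ (95−60)/(60−14) = 35/46.
At δ = 5/9: partial sum = 1.0357 ≥ 0.7609. Cooperation sustainable.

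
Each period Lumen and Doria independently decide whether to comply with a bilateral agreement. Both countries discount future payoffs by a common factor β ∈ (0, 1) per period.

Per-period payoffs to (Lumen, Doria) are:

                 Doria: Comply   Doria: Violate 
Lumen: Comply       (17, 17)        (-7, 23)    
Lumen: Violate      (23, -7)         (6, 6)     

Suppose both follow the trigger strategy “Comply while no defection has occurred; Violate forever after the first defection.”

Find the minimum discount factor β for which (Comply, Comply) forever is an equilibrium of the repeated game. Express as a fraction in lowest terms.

Cooperation forever yields 17 each period: 17/(1−β).
Deviating yields 23 once, then 6 forever: 23 + 6β/(1−β).
No profitable deviation requires 17/(1−β) ≥ 23 + 6β/(1−β).
Multiplying by (1−β): 17 ≥ 23(1−β) + 6β = 23 − 17β.
So 17β ≥ 6, i.e. β ≥ 6/17.

6/17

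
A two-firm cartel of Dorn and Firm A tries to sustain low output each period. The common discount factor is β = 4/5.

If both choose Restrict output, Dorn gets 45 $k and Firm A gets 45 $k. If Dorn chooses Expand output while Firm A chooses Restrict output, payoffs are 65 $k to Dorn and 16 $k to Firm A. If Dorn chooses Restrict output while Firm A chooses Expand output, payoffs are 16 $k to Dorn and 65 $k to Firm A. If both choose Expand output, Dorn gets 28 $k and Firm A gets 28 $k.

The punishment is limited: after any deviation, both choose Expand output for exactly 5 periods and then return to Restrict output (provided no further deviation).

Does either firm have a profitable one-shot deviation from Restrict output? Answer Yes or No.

No

Comparing payoff streams over the 6 periods until play realigns: cooperate → 45(1+β+…+β^5); deviate → 65 + 28(β+…+β^5).
Cooperation is sustained iff (45−28)(β+…+β^5) ≥ 65−45.
β+…+β^5 = 4/5·(1−(4/5)^5)/(1−4/5) = 2.6893, and (65−45)/(45−28) = 1.1765.
2.6893 ≥ 1.1765, so cooperation is sustainable.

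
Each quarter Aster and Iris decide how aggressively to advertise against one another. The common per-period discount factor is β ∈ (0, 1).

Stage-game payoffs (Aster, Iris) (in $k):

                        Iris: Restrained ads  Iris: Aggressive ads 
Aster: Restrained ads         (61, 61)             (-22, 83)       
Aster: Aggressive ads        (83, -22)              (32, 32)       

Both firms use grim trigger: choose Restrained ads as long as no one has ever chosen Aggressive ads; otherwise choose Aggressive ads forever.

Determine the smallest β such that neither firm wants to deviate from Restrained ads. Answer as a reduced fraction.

22/51

61/(1−β) ≥ 83 + 32β/(1−β)
61 ≥ 83 − 51β
β ≥ 22/51.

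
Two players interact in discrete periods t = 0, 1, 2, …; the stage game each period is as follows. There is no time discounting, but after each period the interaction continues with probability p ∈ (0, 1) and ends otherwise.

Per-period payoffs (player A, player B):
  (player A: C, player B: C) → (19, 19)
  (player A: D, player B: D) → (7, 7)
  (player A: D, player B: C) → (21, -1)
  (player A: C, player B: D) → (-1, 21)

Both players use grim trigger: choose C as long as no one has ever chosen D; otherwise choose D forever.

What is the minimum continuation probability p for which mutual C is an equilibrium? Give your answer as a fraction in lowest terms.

Expected cooperation value is 19 + p·19 + p²·19 + … = 19/(1−p); deviation gives 21 + p·7/(1−p).
19 ≥ 21(1−p) + 7p ⇒ 14p ≥ 2 ⇒ p ≥ 2/14 = 1/7.

1/7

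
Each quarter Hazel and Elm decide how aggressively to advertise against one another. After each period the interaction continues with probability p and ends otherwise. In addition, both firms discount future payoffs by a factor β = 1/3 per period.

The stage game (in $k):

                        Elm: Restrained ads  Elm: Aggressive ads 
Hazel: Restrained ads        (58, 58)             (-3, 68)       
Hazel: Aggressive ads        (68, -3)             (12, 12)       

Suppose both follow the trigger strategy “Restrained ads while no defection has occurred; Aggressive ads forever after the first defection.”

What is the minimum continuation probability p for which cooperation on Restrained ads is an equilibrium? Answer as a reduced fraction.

With continuation probability p and discount β, the effective per-period discount factor is βp.
Grim-trigger IC: βp ≥ (68−58)/(68−12) = 5/28.
So p ≥ (5/28)/(1/3) = 15/28.

15/28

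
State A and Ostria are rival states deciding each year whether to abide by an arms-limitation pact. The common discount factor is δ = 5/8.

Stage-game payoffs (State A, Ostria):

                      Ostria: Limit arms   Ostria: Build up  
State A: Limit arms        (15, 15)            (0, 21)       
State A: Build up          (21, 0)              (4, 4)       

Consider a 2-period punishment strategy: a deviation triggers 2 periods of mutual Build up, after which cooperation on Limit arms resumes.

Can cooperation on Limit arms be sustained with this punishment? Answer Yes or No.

Yes

A one-shot deviation gives 21 now, then 4 for 2 periods, then back to 15.
Gain from deviating: (21−15) today; loss: (15−4) in each of the next 2 periods.
No-deviation condition: (15−4)(δ+…+δ^2) ≥ 21−15, i.e. δ+…+δ^2 ≥ 6/11.
At δ = 5/8: δ+…+δ^2 = 1.0156 ≥ 0.5455.
So cooperation is sustainable.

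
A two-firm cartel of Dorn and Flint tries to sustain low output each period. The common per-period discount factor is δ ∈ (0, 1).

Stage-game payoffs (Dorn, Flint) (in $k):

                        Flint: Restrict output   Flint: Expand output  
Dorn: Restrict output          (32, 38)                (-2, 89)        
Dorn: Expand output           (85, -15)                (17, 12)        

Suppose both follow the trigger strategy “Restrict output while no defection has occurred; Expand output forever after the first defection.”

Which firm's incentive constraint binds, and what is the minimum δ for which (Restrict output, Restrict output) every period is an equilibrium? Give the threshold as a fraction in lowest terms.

Dorn; δ ≥ 53/68

Dorn's threshold: (85−32)/(85−17) = 53/68.
Flint's threshold: (89−38)/(89−12) = 51/77.
53/68 > 51/77, so Dorn binds and δ* = 53/68.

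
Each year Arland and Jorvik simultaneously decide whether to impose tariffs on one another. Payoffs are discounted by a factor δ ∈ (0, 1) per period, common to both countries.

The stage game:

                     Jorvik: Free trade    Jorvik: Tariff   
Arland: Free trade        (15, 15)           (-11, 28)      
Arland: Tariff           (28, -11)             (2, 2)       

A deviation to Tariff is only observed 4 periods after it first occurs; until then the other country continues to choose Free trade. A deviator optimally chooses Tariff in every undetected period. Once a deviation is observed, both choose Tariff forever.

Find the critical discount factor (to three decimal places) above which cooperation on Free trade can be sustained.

0.841

The best deviation is to choose Tariff for all 4 undetected periods, earning 28 each, then 2 forever once detected.
Deviation value: 28(1−δ^4)/(1−δ) + 2δ^4/(1−δ); cooperation value: 15/(1−δ).
IC: 15 ≥ 28(1−δ^4) + 2δ^4 = 28 − 26δ^4.
So δ^4 ≥ 13/26 = 1/2, giving δ ≥ (1/2)^(1/4) ≈ 0.841.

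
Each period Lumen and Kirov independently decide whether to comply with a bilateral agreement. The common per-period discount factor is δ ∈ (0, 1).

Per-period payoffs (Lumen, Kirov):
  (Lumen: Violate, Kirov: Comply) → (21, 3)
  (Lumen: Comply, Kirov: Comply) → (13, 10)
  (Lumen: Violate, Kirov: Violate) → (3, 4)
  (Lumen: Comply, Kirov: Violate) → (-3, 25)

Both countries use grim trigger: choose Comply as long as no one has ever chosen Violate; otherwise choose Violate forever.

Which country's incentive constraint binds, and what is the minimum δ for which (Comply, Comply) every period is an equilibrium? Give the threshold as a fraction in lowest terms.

Lumen's threshold: (21−13)/(21−3) = 4/9.
Kirov's threshold: (25−10)/(25−4) = 5/7.
4/9 < 5/7, so Kirov binds and δ* = 5/7.

Kirov; δ ≥ 5/7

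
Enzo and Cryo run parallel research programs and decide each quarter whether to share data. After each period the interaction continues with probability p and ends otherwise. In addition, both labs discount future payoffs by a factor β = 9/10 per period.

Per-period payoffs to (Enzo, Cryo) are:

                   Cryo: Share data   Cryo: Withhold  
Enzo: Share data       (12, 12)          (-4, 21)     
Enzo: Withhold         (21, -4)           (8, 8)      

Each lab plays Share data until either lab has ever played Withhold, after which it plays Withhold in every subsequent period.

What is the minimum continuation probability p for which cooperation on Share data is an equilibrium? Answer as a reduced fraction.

Expected continuation weight on next period's payoff is β·p = 9/10·p, which plays the role of the discount factor.
Cooperation requires 9/10·p ≥ (21−12)/(21−8) = 9/13, hence p ≥ 10/13.

10/13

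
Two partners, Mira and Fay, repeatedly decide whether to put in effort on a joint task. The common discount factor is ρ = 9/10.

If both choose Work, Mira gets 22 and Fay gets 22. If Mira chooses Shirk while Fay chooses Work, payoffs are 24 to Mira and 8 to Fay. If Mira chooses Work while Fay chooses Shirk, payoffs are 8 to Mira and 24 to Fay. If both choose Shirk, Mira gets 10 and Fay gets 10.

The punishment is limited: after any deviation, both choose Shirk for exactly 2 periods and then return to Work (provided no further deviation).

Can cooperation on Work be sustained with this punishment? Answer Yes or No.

Yes

Comparing payoff streams over the 3 periods until play realigns: cooperate → 22(1+ρ+…+ρ^2); deviate → 24 + 10(ρ+…+ρ^2).
Cooperation is sustained iff (22−10)(ρ+…+ρ^2) ≥ 24−22.
ρ+…+ρ^2 = 9/10·(1−(9/10)^2)/(1−9/10) = 1.7100, and (24−22)/(22−10) = 0.1667.
1.7100 ≥ 0.1667, so cooperation is sustainable.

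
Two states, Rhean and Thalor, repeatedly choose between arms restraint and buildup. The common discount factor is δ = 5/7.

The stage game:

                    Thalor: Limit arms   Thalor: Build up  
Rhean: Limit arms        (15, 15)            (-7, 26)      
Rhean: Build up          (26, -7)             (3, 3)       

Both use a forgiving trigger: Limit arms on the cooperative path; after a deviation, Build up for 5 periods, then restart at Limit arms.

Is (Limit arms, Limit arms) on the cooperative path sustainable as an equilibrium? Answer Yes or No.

Yes

A one-shot deviation gives 26 now, then 3 for 5 periods, then back to 15.
Gain from deviating: (26−15) today; loss: (15−3) in each of the next 5 periods.
No-deviation condition: (15−3)(δ+…+δ^5) ≥ 26−15, i.e. δ+…+δ^5 ≥ 11/12.
At δ = 5/7: δ+…+δ^5 = 2.0352 ≥ 0.9167.
So cooperation is sustainable.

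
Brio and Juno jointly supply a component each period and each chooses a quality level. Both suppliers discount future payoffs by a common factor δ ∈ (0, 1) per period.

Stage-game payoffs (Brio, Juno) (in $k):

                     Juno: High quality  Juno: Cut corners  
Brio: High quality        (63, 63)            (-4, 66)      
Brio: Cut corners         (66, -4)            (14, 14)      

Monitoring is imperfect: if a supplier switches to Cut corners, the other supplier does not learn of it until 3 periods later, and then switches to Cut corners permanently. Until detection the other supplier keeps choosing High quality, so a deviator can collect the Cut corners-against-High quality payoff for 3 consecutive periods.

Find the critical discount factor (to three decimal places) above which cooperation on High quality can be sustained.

The best deviation is to choose Cut corners for all 3 undetected periods, earning 66 each, then 14 forever once detected.
Deviation value: 66(1−δ^3)/(1−δ) + 14δ^3/(1−δ); cooperation value: 63/(1−δ).
IC: 63 ≥ 66(1−δ^3) + 14δ^3 = 66 − 52δ^3.
So δ^3 ≥ 3/52, giving δ ≥ (3/52)^(1/3) ≈ 0.386.

0.386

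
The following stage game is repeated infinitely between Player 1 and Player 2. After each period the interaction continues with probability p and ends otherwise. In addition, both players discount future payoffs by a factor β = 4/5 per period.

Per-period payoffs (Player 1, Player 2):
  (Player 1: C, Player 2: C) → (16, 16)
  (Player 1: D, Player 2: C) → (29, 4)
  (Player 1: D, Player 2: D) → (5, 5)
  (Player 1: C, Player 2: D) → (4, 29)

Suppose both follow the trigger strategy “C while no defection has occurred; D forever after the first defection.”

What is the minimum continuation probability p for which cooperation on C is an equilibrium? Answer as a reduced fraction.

65/96

Expected continuation weight on next period's payoff is β·p = 4/5·p, which plays the role of the discount factor.
Cooperation requires 4/5·p ≥ (29−16)/(29−5) = 13/24, hence p ≥ 65/96.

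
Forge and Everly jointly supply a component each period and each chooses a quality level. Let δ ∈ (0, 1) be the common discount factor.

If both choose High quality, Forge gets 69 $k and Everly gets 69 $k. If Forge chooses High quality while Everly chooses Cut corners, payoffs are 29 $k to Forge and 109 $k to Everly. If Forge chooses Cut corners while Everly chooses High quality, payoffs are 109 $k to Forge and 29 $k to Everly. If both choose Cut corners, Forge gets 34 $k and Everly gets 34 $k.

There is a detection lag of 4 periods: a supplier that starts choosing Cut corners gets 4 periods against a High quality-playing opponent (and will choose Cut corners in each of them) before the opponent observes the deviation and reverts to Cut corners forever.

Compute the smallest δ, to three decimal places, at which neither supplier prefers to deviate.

0.855

A deviator earns 109 for 4 periods, then 34 forever; cooperating earns 69 forever. Multiplying the IC by (1−δ):
69 ≥ 109(1−δ^4) + 34δ^4, so 75·δ^4 ≥ 40 and δ^4 ≥ 8/15.
δ ≥ (8/15)^(1/4) ≈ 0.855.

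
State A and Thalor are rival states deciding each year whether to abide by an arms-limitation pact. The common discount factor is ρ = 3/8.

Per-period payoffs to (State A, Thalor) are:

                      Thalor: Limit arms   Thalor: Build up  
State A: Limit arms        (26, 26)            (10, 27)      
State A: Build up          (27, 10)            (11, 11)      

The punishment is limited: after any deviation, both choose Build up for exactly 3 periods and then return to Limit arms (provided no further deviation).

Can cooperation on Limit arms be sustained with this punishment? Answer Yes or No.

A one-shot deviation gives 27 now, then 11 for 3 periods, then back to 26.
Gain from deviating: (27−26) today; loss: (26−11) in each of the next 3 periods.
No-deviation condition: (26−11)(ρ+…+ρ^3) ≥ 27−26, i.e. ρ+…+ρ^3 ≥ 1/15.
At ρ = 3/8: ρ+…+ρ^3 = 0.5684 ≥ 0.0667.
So cooperation is sustainable.

Yes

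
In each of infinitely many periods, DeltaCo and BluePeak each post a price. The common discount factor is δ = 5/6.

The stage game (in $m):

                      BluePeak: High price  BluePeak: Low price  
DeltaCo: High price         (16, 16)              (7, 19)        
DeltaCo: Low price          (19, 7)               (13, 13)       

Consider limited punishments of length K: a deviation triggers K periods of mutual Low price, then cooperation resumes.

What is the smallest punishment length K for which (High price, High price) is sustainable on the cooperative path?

2

No profitable deviation requires (16−13)(δ+…+δ^K) ≥ 19−16, i.e. δ+…+δ^K ≥ 1 ≈ 1.0000.
With δ = 5/6, the partial sums are K=1: 0.8333, K=2: 1.5278.
K = 2 is the first length at which the sum reaches 1.0000.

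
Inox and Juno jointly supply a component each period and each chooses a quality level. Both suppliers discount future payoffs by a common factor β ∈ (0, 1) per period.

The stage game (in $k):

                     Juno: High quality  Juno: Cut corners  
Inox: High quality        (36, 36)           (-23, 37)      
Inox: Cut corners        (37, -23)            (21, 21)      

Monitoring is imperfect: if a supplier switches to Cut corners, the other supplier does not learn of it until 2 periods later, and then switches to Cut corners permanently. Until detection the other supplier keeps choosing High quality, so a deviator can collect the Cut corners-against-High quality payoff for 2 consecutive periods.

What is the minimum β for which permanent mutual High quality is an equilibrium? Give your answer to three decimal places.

0.250

The best deviation is to choose Cut corners for all 2 undetected periods, earning 37 each, then 21 forever once detected.
Deviation value: 37(1−β^2)/(1−β) + 21β^2/(1−β); cooperation value: 36/(1−β).
IC: 36 ≥ 37(1−β^2) + 21β^2 = 37 − 16β^2.
So β^2 ≥ 1/16, giving β ≥ (1/16)^(1/2) ≈ 0.250.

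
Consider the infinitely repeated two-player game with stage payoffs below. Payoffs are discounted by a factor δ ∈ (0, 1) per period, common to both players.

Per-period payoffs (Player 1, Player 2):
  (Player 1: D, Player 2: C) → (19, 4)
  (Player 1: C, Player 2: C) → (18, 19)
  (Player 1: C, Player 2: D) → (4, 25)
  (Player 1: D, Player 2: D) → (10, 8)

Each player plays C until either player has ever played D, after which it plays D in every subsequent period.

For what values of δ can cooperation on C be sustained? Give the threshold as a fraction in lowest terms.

Player 1's threshold: (19−18)/(19−10) = 1/9.
Player 2's threshold: (25−19)/(25−8) = 6/17.
1/9 < 6/17, so Player 2 binds and δ* = 6/17.

6/17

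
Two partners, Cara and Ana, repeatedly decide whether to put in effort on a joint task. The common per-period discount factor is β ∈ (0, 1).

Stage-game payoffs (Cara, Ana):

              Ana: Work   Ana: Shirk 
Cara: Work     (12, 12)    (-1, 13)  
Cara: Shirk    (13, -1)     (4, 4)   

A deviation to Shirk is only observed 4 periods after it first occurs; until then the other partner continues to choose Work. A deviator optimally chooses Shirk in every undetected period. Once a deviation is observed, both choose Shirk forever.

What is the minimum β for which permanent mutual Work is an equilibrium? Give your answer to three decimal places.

A deviator earns 13 for 4 periods, then 4 forever; cooperating earns 12 forever. Multiplying the IC by (1−β):
12 ≥ 13(1−β^4) + 4β^4, so 9·β^4 ≥ 1 and β^4 ≥ 1/9.
β ≥ (1/9)^(1/4) ≈ 0.577.

0.577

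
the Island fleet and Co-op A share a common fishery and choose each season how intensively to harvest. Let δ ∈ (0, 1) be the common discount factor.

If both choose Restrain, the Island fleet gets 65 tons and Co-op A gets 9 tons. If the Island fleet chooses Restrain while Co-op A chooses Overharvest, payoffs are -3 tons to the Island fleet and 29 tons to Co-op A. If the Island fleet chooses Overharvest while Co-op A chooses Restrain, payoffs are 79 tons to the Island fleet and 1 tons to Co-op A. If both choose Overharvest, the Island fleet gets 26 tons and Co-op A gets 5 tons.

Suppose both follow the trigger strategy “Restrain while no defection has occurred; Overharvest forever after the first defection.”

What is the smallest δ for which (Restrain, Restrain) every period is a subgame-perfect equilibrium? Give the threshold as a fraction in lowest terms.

5/6

For the Island fleet: deviation gain 79−65 = 14, per-period punishment loss 65−26 = 39. IC gives δ ≥ 14/53.
For Co-op A: gain 20, loss 4 per period, so δ ≥ 20/24 = 5/6.
The tighter constraint is Co-op A's, so cooperation needs δ ≥ 5/6.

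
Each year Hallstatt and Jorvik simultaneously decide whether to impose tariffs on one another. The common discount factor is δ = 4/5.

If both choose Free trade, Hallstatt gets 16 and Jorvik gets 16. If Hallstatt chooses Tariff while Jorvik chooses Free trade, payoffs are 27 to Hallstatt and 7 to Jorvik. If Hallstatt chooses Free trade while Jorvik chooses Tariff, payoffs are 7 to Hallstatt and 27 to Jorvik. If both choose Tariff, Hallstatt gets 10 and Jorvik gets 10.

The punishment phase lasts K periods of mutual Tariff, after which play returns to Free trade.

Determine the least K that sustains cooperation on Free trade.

3

IC: δ(1−δ^K)/(1−δ) ≥ (27−16)/(16−10) = 11/6.
With δ = 4/5: need 1 − δ^K ≥ 11/6·(1−4/5)/(4/5), i.e. δ^K ≤ 0.5417.
Since (4/5)^2 = 0.6400 and (4/5)^3 = 0.5120, the smallest such K is 3.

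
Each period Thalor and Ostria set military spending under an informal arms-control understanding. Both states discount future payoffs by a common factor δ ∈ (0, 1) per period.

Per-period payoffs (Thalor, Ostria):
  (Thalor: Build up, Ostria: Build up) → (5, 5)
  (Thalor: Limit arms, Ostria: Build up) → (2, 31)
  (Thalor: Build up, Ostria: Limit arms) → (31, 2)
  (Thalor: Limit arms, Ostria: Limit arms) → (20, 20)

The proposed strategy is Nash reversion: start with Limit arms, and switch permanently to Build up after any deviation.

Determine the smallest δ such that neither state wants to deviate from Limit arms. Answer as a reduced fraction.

11/26

20/(1−δ) ≥ 31 + 5δ/(1−δ)
20 ≥ 31 − 26δ
δ ≥ 11/26.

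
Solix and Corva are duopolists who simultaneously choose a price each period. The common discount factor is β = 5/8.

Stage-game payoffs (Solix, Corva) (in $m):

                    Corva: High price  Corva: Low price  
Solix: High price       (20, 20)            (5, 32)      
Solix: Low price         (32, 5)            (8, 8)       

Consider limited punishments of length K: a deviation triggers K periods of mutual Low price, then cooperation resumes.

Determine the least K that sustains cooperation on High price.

2

Need Σ_{k=1}^{K} β^k ≥ (32−20)/(20−8) = 1.0000 at β = 5/8.
At K = 1 the sum is 0.6250 < 1.0000; at K = 2 it is 1.0156 ≥ 1.0000.
So the minimum punishment length is K = 2.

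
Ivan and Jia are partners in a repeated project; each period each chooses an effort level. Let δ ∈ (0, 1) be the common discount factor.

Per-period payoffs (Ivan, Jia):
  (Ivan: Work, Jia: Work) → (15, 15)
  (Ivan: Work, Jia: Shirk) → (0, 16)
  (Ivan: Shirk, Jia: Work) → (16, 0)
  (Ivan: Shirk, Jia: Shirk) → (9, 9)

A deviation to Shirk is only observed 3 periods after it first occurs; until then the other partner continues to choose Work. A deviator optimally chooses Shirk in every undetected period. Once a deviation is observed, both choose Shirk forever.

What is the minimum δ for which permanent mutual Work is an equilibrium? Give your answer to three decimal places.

A deviator earns 16 for 3 periods, then 9 forever; cooperating earns 15 forever. Multiplying the IC by (1−δ):
15 ≥ 16(1−δ^3) + 9δ^3, so 7·δ^3 ≥ 1 and δ^3 ≥ 1/7.
δ ≥ (1/7)^(1/3) ≈ 0.523.

0.523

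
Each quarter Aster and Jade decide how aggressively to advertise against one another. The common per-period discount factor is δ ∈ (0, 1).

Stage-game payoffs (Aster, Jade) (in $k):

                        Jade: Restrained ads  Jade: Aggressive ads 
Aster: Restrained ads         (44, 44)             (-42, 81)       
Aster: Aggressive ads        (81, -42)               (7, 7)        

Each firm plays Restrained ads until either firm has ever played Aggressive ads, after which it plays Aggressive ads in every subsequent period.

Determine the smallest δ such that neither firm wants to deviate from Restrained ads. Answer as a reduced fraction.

1/2

Cooperation forever yields 44 each period: 44/(1−δ).
Deviating yields 81 once, then 7 forever: 81 + 7δ/(1−δ).
No profitable deviation requires 44/(1−δ) ≥ 81 + 7δ/(1−δ).
Multiplying by (1−δ): 44 ≥ 81(1−δ) + 7δ = 81 − 74δ.
So 74δ ≥ 37, i.e. δ ≥ 37/74 = 1/2.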